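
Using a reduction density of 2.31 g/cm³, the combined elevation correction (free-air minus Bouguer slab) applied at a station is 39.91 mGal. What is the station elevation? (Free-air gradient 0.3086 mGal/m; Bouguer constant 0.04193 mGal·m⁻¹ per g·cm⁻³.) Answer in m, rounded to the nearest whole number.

188

Combined gradient = 0.3086 − 0.04193 × 2.31 = 0.2117417 mGal/m
h = 39.91 / 0.2117417 = 188.48 m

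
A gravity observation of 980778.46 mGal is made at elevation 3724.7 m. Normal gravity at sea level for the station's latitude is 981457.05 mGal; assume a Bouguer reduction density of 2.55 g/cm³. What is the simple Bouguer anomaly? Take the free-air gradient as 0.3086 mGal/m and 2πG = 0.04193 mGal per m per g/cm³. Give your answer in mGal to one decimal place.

Free-air correction = 0.3086 × 3724.7 = 1149.44 mGal
Free-air anomaly = 980778.46 − 981457.05 + (1149.44) = 470.85 mGal
Bouguer slab correction = 0.04193 × 2.55 × 3724.7 = 398.25 mGal
Simple Bouguer anomaly = 470.85 − (398.25) = 72.60 mGal

72.6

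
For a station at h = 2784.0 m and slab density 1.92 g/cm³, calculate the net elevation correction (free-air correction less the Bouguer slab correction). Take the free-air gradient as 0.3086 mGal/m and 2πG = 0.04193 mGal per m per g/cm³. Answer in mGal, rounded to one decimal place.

Combined gradient = 0.3086 − 0.04193 × 1.92 = 0.2280944 mGal/m
Combined elevation correction = 0.2280944 × 2784.0 = 635.0 mGal

635.0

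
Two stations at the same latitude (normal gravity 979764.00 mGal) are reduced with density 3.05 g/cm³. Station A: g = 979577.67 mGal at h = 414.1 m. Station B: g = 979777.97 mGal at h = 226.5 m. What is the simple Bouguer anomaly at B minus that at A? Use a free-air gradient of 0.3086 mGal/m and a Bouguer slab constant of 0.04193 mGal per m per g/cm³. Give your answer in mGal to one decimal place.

Δg_SB(A) = 979577.67 − 979764.00 + 0.3086×414.1 − 0.04193×3.05×414.1 = -111.50 mGal
Δg_SB(B) = 979777.97 − 979764.00 + 0.3086×226.5 − 0.04193×3.05×226.5 = 54.90 mGal
Difference = 54.90 − (-111.50) = 166.40 mGal

166.4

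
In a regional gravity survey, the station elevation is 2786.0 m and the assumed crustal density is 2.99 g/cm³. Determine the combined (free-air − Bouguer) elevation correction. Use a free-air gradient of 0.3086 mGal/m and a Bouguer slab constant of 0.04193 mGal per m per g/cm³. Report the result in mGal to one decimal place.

510.5

Combined gradient = 0.3086 − 0.04193 × 2.99 = 0.1832293 mGal/m
Combined elevation correction = 0.1832293 × 2786.0 = 510.5 mGal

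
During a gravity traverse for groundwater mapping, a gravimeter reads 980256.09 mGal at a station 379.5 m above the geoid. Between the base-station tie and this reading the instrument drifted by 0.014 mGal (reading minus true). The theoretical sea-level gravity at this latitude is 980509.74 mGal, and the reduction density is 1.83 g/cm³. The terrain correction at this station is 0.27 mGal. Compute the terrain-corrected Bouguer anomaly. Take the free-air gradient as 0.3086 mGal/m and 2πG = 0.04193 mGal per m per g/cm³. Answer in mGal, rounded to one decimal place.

Drift-corrected reading = 980256.09 − (0.014) = 980256.076 mGal
Free-air correction = 0.3086 × 379.5 = 117.11 mGal
Free-air anomaly = 980256.076 − 980509.74 + (117.11) = -136.554 mGal
Bouguer slab correction = 0.04193 × 1.83 × 379.5 = 29.12 mGal
Simple Bouguer anomaly = -136.554 − (29.12) = -165.674 mGal
Complete Bouguer anomaly = -165.674 + 0.27 = -165.404 mGal

-165.4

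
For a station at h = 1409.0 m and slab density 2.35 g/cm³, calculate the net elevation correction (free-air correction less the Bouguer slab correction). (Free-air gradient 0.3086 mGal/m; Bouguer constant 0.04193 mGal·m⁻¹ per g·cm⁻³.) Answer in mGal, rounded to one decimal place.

Combined gradient = 0.3086 − 0.04193 × 2.35 = 0.2100645 mGal/m
Combined elevation correction = 0.2100645 × 1409.0 = 296.0 mGal

296.0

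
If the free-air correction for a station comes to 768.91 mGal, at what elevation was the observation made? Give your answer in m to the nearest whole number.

h = 768.91 / 0.3086 = 2491.61 m

2492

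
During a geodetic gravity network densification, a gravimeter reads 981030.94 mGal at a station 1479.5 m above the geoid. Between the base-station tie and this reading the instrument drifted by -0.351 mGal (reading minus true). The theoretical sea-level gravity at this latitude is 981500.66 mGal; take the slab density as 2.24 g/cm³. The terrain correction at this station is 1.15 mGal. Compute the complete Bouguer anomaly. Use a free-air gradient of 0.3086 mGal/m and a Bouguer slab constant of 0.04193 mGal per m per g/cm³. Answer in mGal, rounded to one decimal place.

-150.6

Drift-corrected reading = 981030.94 − (-0.351) = 981031.291 mGal
Free-air correction = 0.3086 × 1479.5 = 456.57 mGal
Free-air anomaly = 981031.291 − 981500.66 + (456.57) = -12.799 mGal
Bouguer slab correction = 0.04193 × 2.24 × 1479.5 = 138.96 mGal
Simple Bouguer anomaly = -12.799 − (138.96) = -151.759 mGal
Complete Bouguer anomaly = -151.759 + 1.15 = -150.609 mGal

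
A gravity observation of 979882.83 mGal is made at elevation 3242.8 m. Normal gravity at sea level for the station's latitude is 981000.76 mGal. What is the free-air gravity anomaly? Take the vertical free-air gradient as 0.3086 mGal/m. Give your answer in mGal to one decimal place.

-117.2

Free-air correction = 0.3086 × 3242.8 = 1000.73 mGal
Free-air anomaly = 979882.83 − 981000.76 + (1000.73) = -117.20 mGal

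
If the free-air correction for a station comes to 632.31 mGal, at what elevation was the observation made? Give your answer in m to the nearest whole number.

h = 632.31 / 0.3086 = 2048.96 m

2049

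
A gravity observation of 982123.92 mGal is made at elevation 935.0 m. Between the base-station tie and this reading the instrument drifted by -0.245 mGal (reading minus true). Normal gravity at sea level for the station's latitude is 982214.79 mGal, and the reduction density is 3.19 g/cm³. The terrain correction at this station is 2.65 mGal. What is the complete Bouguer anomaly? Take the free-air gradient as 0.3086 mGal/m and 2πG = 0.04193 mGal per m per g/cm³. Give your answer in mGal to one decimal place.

75.5

Drift-corrected reading = 982123.92 − (-0.245) = 982124.165 mGal
Free-air correction = 0.3086 × 935.0 = 288.54 mGal
Free-air anomaly = 982124.165 − 982214.79 + (288.54) = 197.915 mGal
Bouguer slab correction = 0.04193 × 3.19 × 935.0 = 125.06 mGal
Simple Bouguer anomaly = 197.915 − (125.06) = 72.855 mGal
Complete Bouguer anomaly = 72.855 + 2.65 = 75.505 mGal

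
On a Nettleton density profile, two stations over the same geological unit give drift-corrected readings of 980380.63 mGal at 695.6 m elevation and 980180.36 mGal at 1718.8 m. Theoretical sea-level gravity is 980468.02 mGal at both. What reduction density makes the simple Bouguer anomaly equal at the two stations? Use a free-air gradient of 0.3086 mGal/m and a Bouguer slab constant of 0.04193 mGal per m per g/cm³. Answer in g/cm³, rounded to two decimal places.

Δg_obs = 980180.36 − 980380.63 = -200.27 mGal over Δh = 1718.8 − 695.6 = 1023.2 m
Equal Bouguer anomalies ⇒ Δg_obs + (0.3086 − 0.04193ρ)·Δh = 0
0.3086 − 0.04193ρ = −Δg_obs/Δh = 0.19573
ρ = (0.3086 − 0.19573) / 0.04193 = 2.69 g/cm³

2.69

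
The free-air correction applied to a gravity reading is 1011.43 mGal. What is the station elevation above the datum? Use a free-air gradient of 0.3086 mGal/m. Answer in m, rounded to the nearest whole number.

3277

h = 1011.43 / 0.3086 = 3277.48 m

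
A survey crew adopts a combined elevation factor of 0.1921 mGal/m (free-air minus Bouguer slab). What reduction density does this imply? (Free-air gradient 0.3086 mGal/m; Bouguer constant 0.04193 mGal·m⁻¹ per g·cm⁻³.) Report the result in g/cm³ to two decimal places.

0.1921 = 0.3086 − 0.04193 × ρ
ρ = (0.3086 − 0.1921) / 0.04193 = 2.78 g/cm³

2.78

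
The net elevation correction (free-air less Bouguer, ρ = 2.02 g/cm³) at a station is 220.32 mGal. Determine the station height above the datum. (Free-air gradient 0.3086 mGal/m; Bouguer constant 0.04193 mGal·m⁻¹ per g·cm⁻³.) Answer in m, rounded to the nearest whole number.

Combined gradient = 0.3086 − 0.04193 × 2.02 = 0.2239014 mGal/m
h = 220.32 / 0.2239014 = 984.00 m

984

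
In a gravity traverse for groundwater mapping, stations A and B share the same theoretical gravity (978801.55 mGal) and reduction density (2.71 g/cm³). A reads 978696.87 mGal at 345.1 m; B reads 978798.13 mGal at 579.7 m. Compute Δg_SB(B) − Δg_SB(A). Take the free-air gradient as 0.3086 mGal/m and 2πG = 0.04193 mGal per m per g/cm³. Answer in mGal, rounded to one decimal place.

Δg_SB(A) = 978696.87 − 978801.55 + 0.3086×345.1 − 0.04193×2.71×345.1 = -37.40 mGal
Δg_SB(B) = 978798.13 − 978801.55 + 0.3086×579.7 − 0.04193×2.71×579.7 = 109.60 mGal
Difference = 109.60 − (-37.40) = 147.00 mGal

147.0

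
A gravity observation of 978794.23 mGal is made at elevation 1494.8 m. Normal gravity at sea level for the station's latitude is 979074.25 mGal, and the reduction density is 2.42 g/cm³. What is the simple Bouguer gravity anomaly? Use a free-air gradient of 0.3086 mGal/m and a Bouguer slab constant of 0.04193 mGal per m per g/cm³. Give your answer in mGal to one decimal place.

29.6

Free-air correction = 0.3086 × 1494.8 = 461.30 mGal
Free-air anomaly = 978794.23 − 979074.25 + (461.30) = 181.28 mGal
Bouguer slab correction = 0.04193 × 2.42 × 1494.8 = 151.68 mGal
Simple Bouguer anomaly = 181.28 − (151.68) = 29.60 mGal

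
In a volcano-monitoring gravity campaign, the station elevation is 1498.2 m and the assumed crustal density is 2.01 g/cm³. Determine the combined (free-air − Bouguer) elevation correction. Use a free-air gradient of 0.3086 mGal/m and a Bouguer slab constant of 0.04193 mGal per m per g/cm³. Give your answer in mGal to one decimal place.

Combined gradient = 0.3086 − 0.04193 × 2.01 = 0.2243207 mGal/m
Combined elevation correction = 0.2243207 × 1498.2 = 336.1 mGal

336.1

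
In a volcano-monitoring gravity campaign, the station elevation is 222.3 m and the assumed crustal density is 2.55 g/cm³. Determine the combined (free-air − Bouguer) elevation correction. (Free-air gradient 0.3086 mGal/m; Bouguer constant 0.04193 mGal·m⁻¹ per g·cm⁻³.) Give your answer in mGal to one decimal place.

44.8

Combined gradient = 0.3086 − 0.04193 × 2.55 = 0.2016785 mGal/m
Combined elevation correction = 0.2016785 × 222.3 = 44.8 mGal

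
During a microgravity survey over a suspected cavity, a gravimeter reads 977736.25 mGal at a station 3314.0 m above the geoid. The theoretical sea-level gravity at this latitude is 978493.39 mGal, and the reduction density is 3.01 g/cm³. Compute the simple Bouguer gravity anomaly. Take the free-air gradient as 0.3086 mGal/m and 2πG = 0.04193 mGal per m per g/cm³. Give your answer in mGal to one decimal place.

Free-air correction = 0.3086 × 3314.0 = 1022.70 mGal
Free-air anomaly = 977736.25 − 978493.39 + (1022.70) = 265.56 mGal
Bouguer slab correction = 0.04193 × 3.01 × 3314.0 = 418.26 mGal
Simple Bouguer anomaly = 265.56 − (418.26) = -152.70 mGal

-152.7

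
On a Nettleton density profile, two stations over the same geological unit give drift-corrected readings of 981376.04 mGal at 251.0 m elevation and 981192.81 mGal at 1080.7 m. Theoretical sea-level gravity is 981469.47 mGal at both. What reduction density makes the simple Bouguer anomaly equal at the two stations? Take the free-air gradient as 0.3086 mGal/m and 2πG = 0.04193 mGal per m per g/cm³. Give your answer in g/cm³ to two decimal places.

Δg_obs = 981192.81 − 981376.04 = -183.23 mGal over Δh = 1080.7 − 251.0 = 829.7 m
Equal Bouguer anomalies ⇒ Δg_obs + (0.3086 − 0.04193ρ)·Δh = 0
0.3086 − 0.04193ρ = −Δg_obs/Δh = 0.22084
ρ = (0.3086 − 0.22084) / 0.04193 = 2.09 g/cm³

2.09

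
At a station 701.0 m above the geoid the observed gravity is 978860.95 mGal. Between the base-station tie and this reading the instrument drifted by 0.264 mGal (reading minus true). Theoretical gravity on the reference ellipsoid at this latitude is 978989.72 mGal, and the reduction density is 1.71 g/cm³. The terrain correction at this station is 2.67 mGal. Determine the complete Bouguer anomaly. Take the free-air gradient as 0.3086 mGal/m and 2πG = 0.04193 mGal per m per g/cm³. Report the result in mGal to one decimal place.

Drift-corrected reading = 978860.95 − (0.264) = 978860.686 mGal
Free-air correction = 0.3086 × 701.0 = 216.33 mGal
Free-air anomaly = 978860.686 − 978989.72 + (216.33) = 87.296 mGal
Bouguer slab correction = 0.04193 × 1.71 × 701.0 = 50.26 mGal
Simple Bouguer anomaly = 87.296 − (50.26) = 37.036 mGal
Complete Bouguer anomaly = 37.036 + 2.67 = 39.706 mGal

39.7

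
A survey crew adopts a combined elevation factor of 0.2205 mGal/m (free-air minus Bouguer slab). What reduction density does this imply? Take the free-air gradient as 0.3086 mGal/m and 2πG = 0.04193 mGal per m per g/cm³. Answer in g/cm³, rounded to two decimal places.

2.10

0.2205 = 0.3086 − 0.04193 × ρ
ρ = (0.3086 − 0.2205) / 0.04193 = 2.10 g/cm³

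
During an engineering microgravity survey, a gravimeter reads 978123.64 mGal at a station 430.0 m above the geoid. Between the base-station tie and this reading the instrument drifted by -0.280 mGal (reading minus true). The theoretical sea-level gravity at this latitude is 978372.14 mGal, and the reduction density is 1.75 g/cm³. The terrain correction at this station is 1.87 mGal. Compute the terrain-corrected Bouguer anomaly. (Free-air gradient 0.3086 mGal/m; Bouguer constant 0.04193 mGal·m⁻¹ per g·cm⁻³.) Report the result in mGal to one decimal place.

Drift-corrected reading = 978123.64 − (-0.280) = 978123.920 mGal
Free-air correction = 0.3086 × 430.0 = 132.70 mGal
Free-air anomaly = 978123.920 − 978372.14 + (132.70) = -115.520 mGal
Bouguer slab correction = 0.04193 × 1.75 × 430.0 = 31.55 mGal
Simple Bouguer anomaly = -115.520 − (31.55) = -147.070 mGal
Complete Bouguer anomaly = -147.070 + 1.87 = -145.200 mGal

-145.2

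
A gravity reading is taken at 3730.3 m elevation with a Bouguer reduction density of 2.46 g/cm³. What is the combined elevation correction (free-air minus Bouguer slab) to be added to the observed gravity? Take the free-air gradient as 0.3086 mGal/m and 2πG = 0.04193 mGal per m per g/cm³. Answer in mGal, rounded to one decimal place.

766.4

Combined gradient = 0.3086 − 0.04193 × 2.46 = 0.2054522 mGal/m
Combined elevation correction = 0.2054522 × 3730.3 = 766.4 mGal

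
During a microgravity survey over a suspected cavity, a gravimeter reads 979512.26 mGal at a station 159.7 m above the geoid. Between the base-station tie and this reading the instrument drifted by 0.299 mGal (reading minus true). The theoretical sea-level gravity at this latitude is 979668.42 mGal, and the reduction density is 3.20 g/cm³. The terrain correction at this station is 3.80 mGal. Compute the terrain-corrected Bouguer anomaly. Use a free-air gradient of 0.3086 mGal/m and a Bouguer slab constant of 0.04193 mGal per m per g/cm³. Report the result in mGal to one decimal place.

-124.8

Drift-corrected reading = 979512.26 − (0.299) = 979511.961 mGal
Free-air correction = 0.3086 × 159.7 = 49.28 mGal
Free-air anomaly = 979511.961 − 979668.42 + (49.28) = -107.179 mGal
Bouguer slab correction = 0.04193 × 3.20 × 159.7 = 21.43 mGal
Simple Bouguer anomaly = -107.179 − (21.43) = -128.609 mGal
Complete Bouguer anomaly = -128.609 + 3.80 = -124.809 mGal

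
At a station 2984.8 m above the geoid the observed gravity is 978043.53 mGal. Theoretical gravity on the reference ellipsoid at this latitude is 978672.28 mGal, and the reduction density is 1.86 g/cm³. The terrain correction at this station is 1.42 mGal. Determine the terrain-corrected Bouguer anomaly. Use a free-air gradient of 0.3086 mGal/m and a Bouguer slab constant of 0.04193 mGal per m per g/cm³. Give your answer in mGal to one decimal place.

Free-air correction = 0.3086 × 2984.8 = 921.11 mGal
Free-air anomaly = 978043.53 − 978672.28 + (921.11) = 292.36 mGal
Bouguer slab correction = 0.04193 × 1.86 × 2984.8 = 232.78 mGal
Simple Bouguer anomaly = 292.36 − (232.78) = 59.58 mGal
Complete Bouguer anomaly = 59.58 + 1.42 = 61.00 mGal

61.0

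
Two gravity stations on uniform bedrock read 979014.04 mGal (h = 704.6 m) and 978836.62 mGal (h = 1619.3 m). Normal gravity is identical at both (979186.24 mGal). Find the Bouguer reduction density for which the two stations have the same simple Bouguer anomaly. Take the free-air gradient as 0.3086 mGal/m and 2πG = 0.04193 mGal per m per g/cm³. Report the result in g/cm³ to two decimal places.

Δg_obs = 978836.62 − 979014.04 = -177.42 mGal over Δh = 1619.3 − 704.6 = 914.7 m
Equal Bouguer anomalies ⇒ Δg_obs + (0.3086 − 0.04193ρ)·Δh = 0
0.3086 − 0.04193ρ = −Δg_obs/Δh = 0.19397
ρ = (0.3086 − 0.19397) / 0.04193 = 2.73 g/cm³

2.73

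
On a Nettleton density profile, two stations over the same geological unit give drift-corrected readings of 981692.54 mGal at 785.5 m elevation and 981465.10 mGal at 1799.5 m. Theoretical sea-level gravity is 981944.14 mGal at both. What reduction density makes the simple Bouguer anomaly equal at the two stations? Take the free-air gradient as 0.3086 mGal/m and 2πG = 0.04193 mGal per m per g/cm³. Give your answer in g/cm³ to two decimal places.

2.01

Δg_obs = 981465.10 − 981692.54 = -227.44 mGal over Δh = 1799.5 − 785.5 = 1014.0 m
Equal Bouguer anomalies ⇒ Δg_obs + (0.3086 − 0.04193ρ)·Δh = 0
0.3086 − 0.04193ρ = −Δg_obs/Δh = 0.22430
ρ = (0.3086 − 0.22430) / 0.04193 = 2.01 g/cm³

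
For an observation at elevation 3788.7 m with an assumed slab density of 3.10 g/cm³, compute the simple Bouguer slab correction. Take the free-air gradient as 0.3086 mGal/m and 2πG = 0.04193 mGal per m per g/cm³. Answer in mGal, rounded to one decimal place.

Bouguer slab correction = 0.04193 × 3.10 × 3788.7 = 492.5 mGal

492.5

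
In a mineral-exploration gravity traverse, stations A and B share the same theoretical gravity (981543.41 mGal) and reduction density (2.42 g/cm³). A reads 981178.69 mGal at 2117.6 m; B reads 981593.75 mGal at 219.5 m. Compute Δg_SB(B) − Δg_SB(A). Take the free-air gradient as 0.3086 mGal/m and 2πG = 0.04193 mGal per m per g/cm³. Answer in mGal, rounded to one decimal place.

21.9

Δg_SB(A) = 981178.69 − 981543.41 + 0.3086×2117.6 − 0.04193×2.42×2117.6 = 73.90 mGal
Δg_SB(B) = 981593.75 − 981543.41 + 0.3086×219.5 − 0.04193×2.42×219.5 = 95.80 mGal
Difference = 95.80 − (73.90) = 21.90 mGal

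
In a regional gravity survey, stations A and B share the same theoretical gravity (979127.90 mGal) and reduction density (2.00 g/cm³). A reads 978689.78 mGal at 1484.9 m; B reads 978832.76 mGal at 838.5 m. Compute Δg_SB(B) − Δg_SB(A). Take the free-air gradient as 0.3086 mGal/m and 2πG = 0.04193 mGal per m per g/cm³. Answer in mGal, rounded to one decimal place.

Δg_SB(A) = 978689.78 − 979127.90 + 0.3086×1484.9 − 0.04193×2.00×1484.9 = -104.40 mGal
Δg_SB(B) = 978832.76 − 979127.90 + 0.3086×838.5 − 0.04193×2.00×838.5 = -106.70 mGal
Difference = -106.70 − (-104.40) = -2.30 mGal

-2.3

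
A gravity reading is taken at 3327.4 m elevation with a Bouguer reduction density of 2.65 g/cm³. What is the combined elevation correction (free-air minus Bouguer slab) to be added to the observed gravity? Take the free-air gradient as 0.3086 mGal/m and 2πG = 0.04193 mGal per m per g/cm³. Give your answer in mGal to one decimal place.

Combined gradient = 0.3086 − 0.04193 × 2.65 = 0.1974855 mGal/m
Combined elevation correction = 0.1974855 × 3327.4 = 657.1 mGal

657.1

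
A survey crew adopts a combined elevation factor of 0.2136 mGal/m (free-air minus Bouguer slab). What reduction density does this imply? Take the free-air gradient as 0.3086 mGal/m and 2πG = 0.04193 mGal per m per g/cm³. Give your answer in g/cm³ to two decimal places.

2.27

0.2136 = 0.3086 − 0.04193 × ρ
ρ = (0.3086 − 0.2136) / 0.04193 = 2.27 g/cm³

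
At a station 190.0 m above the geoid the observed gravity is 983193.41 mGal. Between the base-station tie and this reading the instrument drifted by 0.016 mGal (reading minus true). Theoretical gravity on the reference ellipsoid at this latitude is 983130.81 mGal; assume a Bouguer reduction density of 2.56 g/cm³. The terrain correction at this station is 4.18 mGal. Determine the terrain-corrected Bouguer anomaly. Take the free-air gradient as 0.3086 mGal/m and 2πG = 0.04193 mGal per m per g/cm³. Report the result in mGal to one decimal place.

105.0

Drift-corrected reading = 983193.41 − (0.016) = 983193.394 mGal
Free-air correction = 0.3086 × 190.0 = 58.63 mGal
Free-air anomaly = 983193.394 − 983130.81 + (58.63) = 121.214 mGal
Bouguer slab correction = 0.04193 × 2.56 × 190.0 = 20.39 mGal
Simple Bouguer anomaly = 121.214 − (20.39) = 100.824 mGal
Complete Bouguer anomaly = 100.824 + 4.18 = 105.004 mGal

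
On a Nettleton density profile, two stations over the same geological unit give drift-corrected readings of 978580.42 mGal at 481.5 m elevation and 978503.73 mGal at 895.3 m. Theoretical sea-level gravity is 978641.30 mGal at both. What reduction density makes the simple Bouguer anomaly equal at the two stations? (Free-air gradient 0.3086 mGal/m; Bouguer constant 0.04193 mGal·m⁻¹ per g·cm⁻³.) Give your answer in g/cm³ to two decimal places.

2.94

Δg_obs = 978503.73 − 978580.42 = -76.69 mGal over Δh = 895.3 − 481.5 = 413.8 m
Equal Bouguer anomalies ⇒ Δg_obs + (0.3086 − 0.04193ρ)·Δh = 0
0.3086 − 0.04193ρ = −Δg_obs/Δh = 0.18533
ρ = (0.3086 − 0.18533) / 0.04193 = 2.94 g/cm³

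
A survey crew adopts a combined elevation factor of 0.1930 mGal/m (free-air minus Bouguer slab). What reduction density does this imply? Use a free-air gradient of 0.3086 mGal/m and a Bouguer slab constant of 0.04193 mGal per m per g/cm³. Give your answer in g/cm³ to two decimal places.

2.76

0.1930 = 0.3086 − 0.04193 × ρ
ρ = (0.3086 − 0.1930) / 0.04193 = 2.76 g/cm³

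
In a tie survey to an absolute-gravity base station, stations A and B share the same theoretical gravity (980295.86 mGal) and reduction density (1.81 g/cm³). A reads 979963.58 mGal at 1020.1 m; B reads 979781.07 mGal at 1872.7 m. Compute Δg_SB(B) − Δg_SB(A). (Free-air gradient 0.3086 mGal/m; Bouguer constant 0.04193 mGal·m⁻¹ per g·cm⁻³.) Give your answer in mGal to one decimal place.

Δg_SB(A) = 979963.58 − 980295.86 + 0.3086×1020.1 − 0.04193×1.81×1020.1 = -94.90 mGal
Δg_SB(B) = 979781.07 − 980295.86 + 0.3086×1872.7 − 0.04193×1.81×1872.7 = -79.00 mGal
Difference = -79.00 − (-94.90) = 15.90 mGal

15.9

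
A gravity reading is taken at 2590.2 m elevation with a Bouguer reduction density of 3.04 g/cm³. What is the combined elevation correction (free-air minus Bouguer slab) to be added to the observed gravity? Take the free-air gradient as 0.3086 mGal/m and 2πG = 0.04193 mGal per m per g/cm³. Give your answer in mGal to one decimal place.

Combined gradient = 0.3086 − 0.04193 × 3.04 = 0.1811328 mGal/m
Combined elevation correction = 0.1811328 × 2590.2 = 469.2 mGal

469.2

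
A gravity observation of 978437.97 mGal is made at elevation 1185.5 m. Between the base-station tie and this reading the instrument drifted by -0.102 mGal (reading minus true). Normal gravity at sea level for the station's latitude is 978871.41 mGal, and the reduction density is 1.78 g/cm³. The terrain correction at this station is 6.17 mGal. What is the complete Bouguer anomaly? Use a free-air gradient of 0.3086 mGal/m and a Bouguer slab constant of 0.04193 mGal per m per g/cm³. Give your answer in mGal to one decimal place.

-149.8

Drift-corrected reading = 978437.97 − (-0.102) = 978438.072 mGal
Free-air correction = 0.3086 × 1185.5 = 365.85 mGal
Free-air anomaly = 978438.072 − 978871.41 + (365.85) = -67.488 mGal
Bouguer slab correction = 0.04193 × 1.78 × 1185.5 = 88.48 mGal
Simple Bouguer anomaly = -67.488 − (88.48) = -155.968 mGal
Complete Bouguer anomaly = -155.968 + 6.17 = -149.798 mGal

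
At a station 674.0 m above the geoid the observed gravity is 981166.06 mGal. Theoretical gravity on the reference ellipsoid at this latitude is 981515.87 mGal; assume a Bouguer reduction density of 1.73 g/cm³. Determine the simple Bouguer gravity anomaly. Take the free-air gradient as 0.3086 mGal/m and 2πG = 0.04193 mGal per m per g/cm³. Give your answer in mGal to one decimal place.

Free-air correction = 0.3086 × 674.0 = 208.00 mGal
Free-air anomaly = 981166.06 − 981515.87 + (208.00) = -141.81 mGal
Bouguer slab correction = 0.04193 × 1.73 × 674.0 = 48.89 mGal
Simple Bouguer anomaly = -141.81 − (48.89) = -190.70 mGal

-190.7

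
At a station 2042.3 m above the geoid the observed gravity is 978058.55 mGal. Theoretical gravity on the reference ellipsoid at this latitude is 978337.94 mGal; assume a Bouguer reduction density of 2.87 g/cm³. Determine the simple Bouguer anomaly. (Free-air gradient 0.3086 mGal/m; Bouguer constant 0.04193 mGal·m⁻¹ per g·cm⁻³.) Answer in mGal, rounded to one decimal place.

Free-air correction = 0.3086 × 2042.3 = 630.25 mGal
Free-air anomaly = 978058.55 − 978337.94 + (630.25) = 350.86 mGal
Bouguer slab correction = 0.04193 × 2.87 × 2042.3 = 245.77 mGal
Simple Bouguer anomaly = 350.86 − (245.77) = 105.09 mGal

105.1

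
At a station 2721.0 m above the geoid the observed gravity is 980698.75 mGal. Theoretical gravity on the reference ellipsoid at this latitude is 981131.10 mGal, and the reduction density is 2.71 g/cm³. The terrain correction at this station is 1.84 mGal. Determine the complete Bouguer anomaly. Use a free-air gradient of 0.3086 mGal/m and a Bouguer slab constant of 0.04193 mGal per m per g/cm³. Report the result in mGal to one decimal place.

100.0

Free-air correction = 0.3086 × 2721.0 = 839.70 mGal
Free-air anomaly = 980698.75 − 981131.10 + (839.70) = 407.35 mGal
Bouguer slab correction = 0.04193 × 2.71 × 2721.0 = 309.19 mGal
Simple Bouguer anomaly = 407.35 − (309.19) = 98.16 mGal
Complete Bouguer anomaly = 98.16 + 1.84 = 100.00 mGal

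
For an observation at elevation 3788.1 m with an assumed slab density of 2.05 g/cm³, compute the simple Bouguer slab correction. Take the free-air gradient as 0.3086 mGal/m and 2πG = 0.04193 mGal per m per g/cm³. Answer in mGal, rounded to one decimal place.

Bouguer slab correction = 0.04193 × 2.05 × 3788.1 = 325.6 mGal

325.6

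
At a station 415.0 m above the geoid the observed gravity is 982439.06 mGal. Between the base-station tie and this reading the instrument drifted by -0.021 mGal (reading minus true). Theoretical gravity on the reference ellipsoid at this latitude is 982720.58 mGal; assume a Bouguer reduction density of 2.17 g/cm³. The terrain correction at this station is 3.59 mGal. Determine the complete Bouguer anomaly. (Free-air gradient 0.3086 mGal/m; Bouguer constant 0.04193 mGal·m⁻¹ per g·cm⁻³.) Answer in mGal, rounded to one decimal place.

Drift-corrected reading = 982439.06 − (-0.021) = 982439.081 mGal
Free-air correction = 0.3086 × 415.0 = 128.07 mGal
Free-air anomaly = 982439.081 − 982720.58 + (128.07) = -153.429 mGal
Bouguer slab correction = 0.04193 × 2.17 × 415.0 = 37.76 mGal
Simple Bouguer anomaly = -153.429 − (37.76) = -191.189 mGal
Complete Bouguer anomaly = -191.189 + 3.59 = -187.599 mGal

-187.6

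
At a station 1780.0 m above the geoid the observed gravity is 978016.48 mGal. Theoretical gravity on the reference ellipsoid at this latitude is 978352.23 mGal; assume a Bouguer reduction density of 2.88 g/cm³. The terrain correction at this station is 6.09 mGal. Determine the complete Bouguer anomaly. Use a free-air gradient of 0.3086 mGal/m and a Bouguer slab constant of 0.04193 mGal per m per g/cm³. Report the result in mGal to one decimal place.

4.7

Free-air correction = 0.3086 × 1780.0 = 549.31 mGal
Free-air anomaly = 978016.48 − 978352.23 + (549.31) = 213.56 mGal
Bouguer slab correction = 0.04193 × 2.88 × 1780.0 = 214.95 mGal
Simple Bouguer anomaly = 213.56 − (214.95) = -1.39 mGal
Complete Bouguer anomaly = -1.39 + 6.09 = 4.70 mGal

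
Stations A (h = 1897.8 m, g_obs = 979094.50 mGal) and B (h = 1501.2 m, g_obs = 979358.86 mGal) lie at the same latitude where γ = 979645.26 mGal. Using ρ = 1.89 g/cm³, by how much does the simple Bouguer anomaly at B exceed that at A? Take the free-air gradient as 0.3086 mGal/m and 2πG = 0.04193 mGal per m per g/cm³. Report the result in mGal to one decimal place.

Δg_SB(A) = 979094.50 − 979645.26 + 0.3086×1897.8 − 0.04193×1.89×1897.8 = -115.50 mGal
Δg_SB(B) = 979358.86 − 979645.26 + 0.3086×1501.2 − 0.04193×1.89×1501.2 = 57.90 mGal
Difference = 57.90 − (-115.50) = 173.40 mGal

173.4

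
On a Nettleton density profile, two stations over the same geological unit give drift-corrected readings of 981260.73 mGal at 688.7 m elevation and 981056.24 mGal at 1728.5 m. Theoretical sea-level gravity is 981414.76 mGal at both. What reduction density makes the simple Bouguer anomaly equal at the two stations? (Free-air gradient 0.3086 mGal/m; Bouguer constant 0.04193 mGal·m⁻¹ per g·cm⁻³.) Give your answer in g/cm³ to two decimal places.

Δg_obs = 981056.24 − 981260.73 = -204.49 mGal over Δh = 1728.5 − 688.7 = 1039.8 m
Equal Bouguer anomalies ⇒ Δg_obs + (0.3086 − 0.04193ρ)·Δh = 0
0.3086 − 0.04193ρ = −Δg_obs/Δh = 0.19666
ρ = (0.3086 − 0.19666) / 0.04193 = 2.67 g/cm³

2.67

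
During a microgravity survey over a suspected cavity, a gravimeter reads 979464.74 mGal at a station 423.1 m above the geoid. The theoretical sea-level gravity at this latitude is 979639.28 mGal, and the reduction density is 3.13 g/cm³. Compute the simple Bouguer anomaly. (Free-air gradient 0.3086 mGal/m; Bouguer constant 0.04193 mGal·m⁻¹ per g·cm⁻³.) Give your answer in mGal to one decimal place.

-99.5

Free-air correction = 0.3086 × 423.1 = 130.57 mGal
Free-air anomaly = 979464.74 − 979639.28 + (130.57) = -43.97 mGal
Bouguer slab correction = 0.04193 × 3.13 × 423.1 = 55.53 mGal
Simple Bouguer anomaly = -43.97 − (55.53) = -99.50 mGal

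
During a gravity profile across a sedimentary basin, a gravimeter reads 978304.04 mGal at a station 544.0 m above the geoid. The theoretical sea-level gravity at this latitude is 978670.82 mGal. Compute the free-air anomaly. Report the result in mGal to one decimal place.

Free-air correction = 0.3086 × 544.0 = 167.88 mGal
Free-air anomaly = 978304.04 − 978670.82 + (167.88) = -198.90 mGal

-198.9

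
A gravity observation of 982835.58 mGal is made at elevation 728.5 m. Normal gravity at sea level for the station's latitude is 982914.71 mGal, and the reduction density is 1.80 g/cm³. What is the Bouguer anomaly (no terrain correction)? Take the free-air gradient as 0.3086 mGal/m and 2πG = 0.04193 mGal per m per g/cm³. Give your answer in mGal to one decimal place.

90.7

Free-air correction = 0.3086 × 728.5 = 224.82 mGal
Free-air anomaly = 982835.58 − 982914.71 + (224.82) = 145.69 mGal
Bouguer slab correction = 0.04193 × 1.80 × 728.5 = 54.98 mGal
Simple Bouguer anomaly = 145.69 − (54.98) = 90.71 mGal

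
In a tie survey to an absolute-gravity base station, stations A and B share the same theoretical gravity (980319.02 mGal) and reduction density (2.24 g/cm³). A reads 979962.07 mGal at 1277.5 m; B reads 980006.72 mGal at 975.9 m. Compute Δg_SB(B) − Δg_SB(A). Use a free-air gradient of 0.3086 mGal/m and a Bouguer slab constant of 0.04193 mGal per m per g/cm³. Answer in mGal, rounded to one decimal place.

-20.1

Δg_SB(A) = 979962.07 − 980319.02 + 0.3086×1277.5 − 0.04193×2.24×1277.5 = -82.70 mGal
Δg_SB(B) = 980006.72 − 980319.02 + 0.3086×975.9 − 0.04193×2.24×975.9 = -102.80 mGal
Difference = -102.80 − (-82.70) = -20.10 mGal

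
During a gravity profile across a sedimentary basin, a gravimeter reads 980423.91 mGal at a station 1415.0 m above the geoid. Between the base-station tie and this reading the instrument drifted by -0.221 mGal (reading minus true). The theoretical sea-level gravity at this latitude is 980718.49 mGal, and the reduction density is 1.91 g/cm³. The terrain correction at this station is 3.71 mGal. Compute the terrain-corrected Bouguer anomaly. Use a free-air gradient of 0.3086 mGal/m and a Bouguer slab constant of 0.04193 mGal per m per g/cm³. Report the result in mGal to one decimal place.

Drift-corrected reading = 980423.91 − (-0.221) = 980424.131 mGal
Free-air correction = 0.3086 × 1415.0 = 436.67 mGal
Free-air anomaly = 980424.131 − 980718.49 + (436.67) = 142.311 mGal
Bouguer slab correction = 0.04193 × 1.91 × 1415.0 = 113.32 mGal
Simple Bouguer anomaly = 142.311 − (113.32) = 28.991 mGal
Complete Bouguer anomaly = 28.991 + 3.71 = 32.701 mGal

32.7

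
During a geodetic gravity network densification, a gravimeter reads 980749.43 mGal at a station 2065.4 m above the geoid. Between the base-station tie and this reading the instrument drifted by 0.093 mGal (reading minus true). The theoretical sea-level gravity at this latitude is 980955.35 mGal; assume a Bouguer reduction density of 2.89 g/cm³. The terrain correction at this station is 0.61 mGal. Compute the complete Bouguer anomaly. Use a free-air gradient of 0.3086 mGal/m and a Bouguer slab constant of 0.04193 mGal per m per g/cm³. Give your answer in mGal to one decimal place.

Drift-corrected reading = 980749.43 − (0.093) = 980749.337 mGal
Free-air correction = 0.3086 × 2065.4 = 637.38 mGal
Free-air anomaly = 980749.337 − 980955.35 + (637.38) = 431.367 mGal
Bouguer slab correction = 0.04193 × 2.89 × 2065.4 = 250.28 mGal
Simple Bouguer anomaly = 431.367 − (250.28) = 181.087 mGal
Complete Bouguer anomaly = 181.087 + 0.61 = 181.697 mGal

181.7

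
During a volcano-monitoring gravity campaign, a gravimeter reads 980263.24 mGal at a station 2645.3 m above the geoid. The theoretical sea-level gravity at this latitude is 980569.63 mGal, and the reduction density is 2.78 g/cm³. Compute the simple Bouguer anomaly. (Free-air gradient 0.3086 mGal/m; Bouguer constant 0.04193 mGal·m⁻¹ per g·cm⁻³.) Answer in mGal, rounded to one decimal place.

201.6

Free-air correction = 0.3086 × 2645.3 = 816.34 mGal
Free-air anomaly = 980263.24 − 980569.63 + (816.34) = 509.95 mGal
Bouguer slab correction = 0.04193 × 2.78 × 2645.3 = 308.35 mGal
Simple Bouguer anomaly = 509.95 − (308.35) = 201.60 mGal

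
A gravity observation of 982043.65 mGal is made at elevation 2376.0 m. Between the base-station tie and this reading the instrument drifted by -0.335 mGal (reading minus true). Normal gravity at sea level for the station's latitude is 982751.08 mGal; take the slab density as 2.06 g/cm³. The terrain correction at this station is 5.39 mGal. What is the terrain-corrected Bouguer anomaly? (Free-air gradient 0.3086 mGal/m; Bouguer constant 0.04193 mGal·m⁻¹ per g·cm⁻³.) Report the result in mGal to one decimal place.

-173.7

Drift-corrected reading = 982043.65 − (-0.335) = 982043.985 mGal
Free-air correction = 0.3086 × 2376.0 = 733.23 mGal
Free-air anomaly = 982043.985 − 982751.08 + (733.23) = 26.135 mGal
Bouguer slab correction = 0.04193 × 2.06 × 2376.0 = 205.23 mGal
Simple Bouguer anomaly = 26.135 − (205.23) = -179.095 mGal
Complete Bouguer anomaly = -179.095 + 5.39 = -173.705 mGal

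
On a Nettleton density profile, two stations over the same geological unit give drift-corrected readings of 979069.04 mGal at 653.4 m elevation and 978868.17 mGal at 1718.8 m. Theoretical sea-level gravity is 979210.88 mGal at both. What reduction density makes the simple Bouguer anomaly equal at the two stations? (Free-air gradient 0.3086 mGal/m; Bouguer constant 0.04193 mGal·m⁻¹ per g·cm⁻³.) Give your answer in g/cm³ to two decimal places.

Δg_obs = 978868.17 − 979069.04 = -200.87 mGal over Δh = 1718.8 − 653.4 = 1065.4 m
Equal Bouguer anomalies ⇒ Δg_obs + (0.3086 − 0.04193ρ)·Δh = 0
0.3086 − 0.04193ρ = −Δg_obs/Δh = 0.18854
ρ = (0.3086 − 0.18854) / 0.04193 = 2.86 g/cm³

2.86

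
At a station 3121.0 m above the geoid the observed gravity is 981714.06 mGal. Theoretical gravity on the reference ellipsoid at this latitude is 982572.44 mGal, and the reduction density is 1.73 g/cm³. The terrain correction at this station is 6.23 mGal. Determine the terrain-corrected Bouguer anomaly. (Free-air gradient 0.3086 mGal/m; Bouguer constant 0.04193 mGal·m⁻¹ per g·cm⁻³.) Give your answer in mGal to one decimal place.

Free-air correction = 0.3086 × 3121.0 = 963.14 mGal
Free-air anomaly = 981714.06 − 982572.44 + (963.14) = 104.76 mGal
Bouguer slab correction = 0.04193 × 1.73 × 3121.0 = 226.39 mGal
Simple Bouguer anomaly = 104.76 − (226.39) = -121.63 mGal
Complete Bouguer anomaly = -121.63 + 6.23 = -115.40 mGal

-115.4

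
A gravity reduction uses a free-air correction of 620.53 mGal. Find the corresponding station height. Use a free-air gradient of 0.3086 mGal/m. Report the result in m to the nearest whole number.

h = 620.53 / 0.3086 = 2010.79 m

2011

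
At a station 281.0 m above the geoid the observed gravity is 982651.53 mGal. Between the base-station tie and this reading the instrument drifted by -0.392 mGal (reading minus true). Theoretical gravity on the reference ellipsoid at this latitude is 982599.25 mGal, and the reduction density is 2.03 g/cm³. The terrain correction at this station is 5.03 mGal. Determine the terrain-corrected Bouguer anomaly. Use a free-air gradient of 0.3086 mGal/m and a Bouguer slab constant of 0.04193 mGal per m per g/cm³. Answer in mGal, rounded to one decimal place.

Drift-corrected reading = 982651.53 − (-0.392) = 982651.922 mGal
Free-air correction = 0.3086 × 281.0 = 86.72 mGal
Free-air anomaly = 982651.922 − 982599.25 + (86.72) = 139.392 mGal
Bouguer slab correction = 0.04193 × 2.03 × 281.0 = 23.92 mGal
Simple Bouguer anomaly = 139.392 − (23.92) = 115.472 mGal
Complete Bouguer anomaly = 115.472 + 5.03 = 120.502 mGal

120.5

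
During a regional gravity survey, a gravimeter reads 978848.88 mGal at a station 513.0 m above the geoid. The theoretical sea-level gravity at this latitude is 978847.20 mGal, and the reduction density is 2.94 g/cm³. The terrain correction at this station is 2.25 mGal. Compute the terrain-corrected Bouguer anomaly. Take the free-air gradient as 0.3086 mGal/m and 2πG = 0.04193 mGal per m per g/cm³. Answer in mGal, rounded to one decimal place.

Free-air correction = 0.3086 × 513.0 = 158.31 mGal
Free-air anomaly = 978848.88 − 978847.20 + (158.31) = 159.99 mGal
Bouguer slab correction = 0.04193 × 2.94 × 513.0 = 63.24 mGal
Simple Bouguer anomaly = 159.99 − (63.24) = 96.75 mGal
Complete Bouguer anomaly = 96.75 + 2.25 = 99.00 mGal

99.0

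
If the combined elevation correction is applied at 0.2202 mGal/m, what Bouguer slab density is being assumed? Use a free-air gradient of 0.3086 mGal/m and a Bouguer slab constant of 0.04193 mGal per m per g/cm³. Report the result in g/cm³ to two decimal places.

0.2202 = 0.3086 − 0.04193 × ρ
ρ = (0.3086 − 0.2202) / 0.04193 = 2.11 g/cm³

2.11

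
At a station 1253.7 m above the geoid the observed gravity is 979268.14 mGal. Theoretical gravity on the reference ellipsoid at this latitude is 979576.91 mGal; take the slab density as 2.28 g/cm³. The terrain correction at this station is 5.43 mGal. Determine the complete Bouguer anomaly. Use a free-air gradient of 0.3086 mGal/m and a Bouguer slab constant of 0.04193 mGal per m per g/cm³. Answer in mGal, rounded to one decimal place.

-36.3

Free-air correction = 0.3086 × 1253.7 = 386.89 mGal
Free-air anomaly = 979268.14 − 979576.91 + (386.89) = 78.12 mGal
Bouguer slab correction = 0.04193 × 2.28 × 1253.7 = 119.85 mGal
Simple Bouguer anomaly = 78.12 − (119.85) = -41.73 mGal
Complete Bouguer anomaly = -41.73 + 5.43 = -36.30 mGal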